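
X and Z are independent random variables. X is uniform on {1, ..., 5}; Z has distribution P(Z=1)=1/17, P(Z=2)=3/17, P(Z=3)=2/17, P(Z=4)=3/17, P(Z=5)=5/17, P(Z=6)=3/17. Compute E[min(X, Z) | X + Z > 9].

52/11

P(X + Z > 9) = 11/85.
Summing min(X,Z)·P(x,y) over outcomes with X + Z > 9 gives 52/85.
E[min(X, Z) | X + Z > 9] = (52/85) / (11/85) = 52/11.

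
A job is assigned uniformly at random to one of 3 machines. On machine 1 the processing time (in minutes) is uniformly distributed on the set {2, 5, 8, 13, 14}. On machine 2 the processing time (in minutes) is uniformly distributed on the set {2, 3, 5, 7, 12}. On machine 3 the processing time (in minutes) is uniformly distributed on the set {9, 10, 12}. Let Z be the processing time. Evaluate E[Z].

E[Z | machine 1] = (2+5+8+13+14)/5 = 42/5.
E[Z | machine 2] = (2+3+5+7+12)/5 = 29/5.
E[Z | machine 3] = (9+10+12)/3 = 31/3.
E[Z] = (1/3)·(42/5) + (1/3)·(29/5) + (1/3)·(31/3) = 368/45.

368/45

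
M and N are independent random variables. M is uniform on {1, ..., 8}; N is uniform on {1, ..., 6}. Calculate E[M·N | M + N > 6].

P(M + N > 6) = 11/16.
Summing MN·P(x,y) over outcomes with M + N > 6 gives 343/24.
E[M·N | M + N > 6] = (343/24) / (11/16) = 686/33.

686/33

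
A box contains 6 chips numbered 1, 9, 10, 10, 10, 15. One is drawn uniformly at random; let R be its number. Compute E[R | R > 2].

54/5

P(R > 2) = 5/6.
Σ over the event: 9·1/6 + 10·1/2 + 15·1/6 = 9.
E[R | R > 2] = (9) / (5/6) = 54/5.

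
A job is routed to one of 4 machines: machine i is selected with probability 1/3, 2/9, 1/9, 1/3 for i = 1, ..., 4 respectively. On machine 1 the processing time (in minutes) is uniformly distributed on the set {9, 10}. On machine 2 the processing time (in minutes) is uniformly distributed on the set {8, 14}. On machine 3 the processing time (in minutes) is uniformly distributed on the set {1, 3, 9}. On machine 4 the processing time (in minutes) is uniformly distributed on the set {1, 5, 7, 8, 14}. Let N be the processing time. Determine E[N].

E[N | machine 1] = (9+10)/2 = 19/2.
E[N | machine 2] = (8+14)/2 = 11.
E[N | machine 3] = (1+3+9)/3 = 13/3.
E[N | machine 4] = (1+5+7+8+14)/5 = 7.
E[N] = (1/3)·(19/2) + (2/9)·(11) + (1/9)·(13/3) + (1/3)·(7) = 455/54.

455/54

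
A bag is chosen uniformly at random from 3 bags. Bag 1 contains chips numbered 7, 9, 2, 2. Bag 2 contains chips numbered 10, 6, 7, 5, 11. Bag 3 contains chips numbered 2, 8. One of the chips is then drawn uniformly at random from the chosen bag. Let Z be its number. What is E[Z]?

E[Z | bag 1] = (7+9+2+2)/4 = 5.
E[Z | bag 2] = (10+6+7+5+11)/5 = 39/5.
E[Z | bag 3] = (2+8)/2 = 5.
E[Z] = (1/3)·(5) + (1/3)·(39/5) + (1/3)·(5) = 89/15.

89/15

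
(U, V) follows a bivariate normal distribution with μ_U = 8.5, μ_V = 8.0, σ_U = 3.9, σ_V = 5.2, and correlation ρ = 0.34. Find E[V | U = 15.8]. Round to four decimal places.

11.3093

For a bivariate normal, E[V | U=x] = μ_V + ρ·(σ_V/σ_U)·(x − μ_U).
E[V | U=15.8] = 8.0 + (0.34)·(5.2/3.9)·(15.8 − (8.5)) = 8.0 + (0.45333)·(7.3) = 11.3093.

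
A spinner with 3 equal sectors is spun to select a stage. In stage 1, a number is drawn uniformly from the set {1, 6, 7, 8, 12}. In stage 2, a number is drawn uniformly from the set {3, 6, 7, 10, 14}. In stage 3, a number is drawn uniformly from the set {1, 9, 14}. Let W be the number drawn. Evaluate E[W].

38/5

E[W | stage 1] = (1+6+7+8+12)/5 = 34/5.
E[W | stage 2] = (3+6+7+10+14)/5 = 8.
E[W | stage 3] = (1+9+14)/3 = 8.
E[W] = (1/3)·(34/5) + (1/3)·(8) + (1/3)·(8) = 38/5.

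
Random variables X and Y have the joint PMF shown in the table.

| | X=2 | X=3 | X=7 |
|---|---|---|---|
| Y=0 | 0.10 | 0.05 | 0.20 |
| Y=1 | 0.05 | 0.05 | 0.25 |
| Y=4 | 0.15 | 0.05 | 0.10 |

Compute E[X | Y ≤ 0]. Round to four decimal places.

P(Y ≤ 0) = 0.35.
Summing X·P(X=x,Y=y) over the conditioning event gives 1.75.
E[X | Y ≤ 0] = (1.75) / (0.35) = 5.0000.

5.0000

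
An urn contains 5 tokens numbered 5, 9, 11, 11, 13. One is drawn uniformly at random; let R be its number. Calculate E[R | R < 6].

P(R < 6) = 1/5.
Σ over the event: 5·1/5 = 1.
E[R | R < 6] = (1) / (1/5) = 5.

5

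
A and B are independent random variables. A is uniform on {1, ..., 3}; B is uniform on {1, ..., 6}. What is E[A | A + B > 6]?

7/3

Outcomes with A + B > 6: (1,6), (2,5), (2,6), (3,4), (3,5), (3,6), each with probability 1/18.
E[A | A + B > 6] = (1 + 2 + 2 + 3 + 3 + 3) / 6 = 7/3.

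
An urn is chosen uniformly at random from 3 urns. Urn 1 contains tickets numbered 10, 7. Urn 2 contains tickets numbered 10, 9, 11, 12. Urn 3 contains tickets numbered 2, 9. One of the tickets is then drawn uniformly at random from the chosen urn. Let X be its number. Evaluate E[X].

49/6

E[X | urn 1] = (10+7)/2 = 17/2.
E[X | urn 2] = (10+9+11+12)/4 = 21/2.
E[X | urn 3] = (2+9)/2 = 11/2.
E[X] = (1/3)·(17/2) + (1/3)·(21/2) + (1/3)·(11/2) = 49/6.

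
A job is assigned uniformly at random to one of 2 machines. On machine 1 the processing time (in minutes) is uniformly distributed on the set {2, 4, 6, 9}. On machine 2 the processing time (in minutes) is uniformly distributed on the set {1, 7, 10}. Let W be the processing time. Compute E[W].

E[W | machine 1] = (2+4+6+9)/4 = 21/4.
E[W | machine 2] = (1+7+10)/3 = 6.
By the law of total expectation,
E[W] = (1/2)·(21/4) + (1/2)·(6) = 45/8.

45/8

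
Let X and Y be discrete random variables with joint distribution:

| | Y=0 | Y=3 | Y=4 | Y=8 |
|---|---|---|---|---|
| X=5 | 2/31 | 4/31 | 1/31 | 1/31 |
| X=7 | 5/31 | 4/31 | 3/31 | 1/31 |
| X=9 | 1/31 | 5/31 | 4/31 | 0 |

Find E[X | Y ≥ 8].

P(Y ≥ 8) = 2/31.
Summing X·P(X=x,Y=y) over the conditioning event gives 12/31.
E[X | Y ≥ 8] = (12/31) / (2/31) = 6.

6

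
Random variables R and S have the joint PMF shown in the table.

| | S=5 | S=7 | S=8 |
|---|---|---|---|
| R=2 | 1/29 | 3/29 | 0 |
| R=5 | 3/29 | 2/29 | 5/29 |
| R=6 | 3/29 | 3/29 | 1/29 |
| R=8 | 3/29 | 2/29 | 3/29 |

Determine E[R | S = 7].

P(S = 7) = 10/29.
Summing R·P(R=x,S=y) over the conditioning event gives 50/29.
E[R | S = 7] = (50/29) / (10/29) = 5.

5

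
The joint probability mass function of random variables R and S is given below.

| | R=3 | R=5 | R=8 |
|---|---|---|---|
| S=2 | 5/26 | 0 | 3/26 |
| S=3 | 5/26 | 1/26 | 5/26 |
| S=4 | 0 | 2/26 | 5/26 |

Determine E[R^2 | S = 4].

370/7

P(S = 4) = 7/26.
Σ R^2·P over the event = 25·(2/26) + 64·(5/26) = 185/13.
E[R^2 | S = 4] = (185/13) / (7/26) = 370/7.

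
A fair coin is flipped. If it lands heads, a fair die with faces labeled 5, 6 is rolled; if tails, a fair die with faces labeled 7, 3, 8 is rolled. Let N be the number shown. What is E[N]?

E[N | heads] = (5+6)/2 = 11/2.
E[N | tails] = (7+3+8)/3 = 6.
E[N] = (1/2)·(11/2) + (1/2)·(6) = 23/4.

23/4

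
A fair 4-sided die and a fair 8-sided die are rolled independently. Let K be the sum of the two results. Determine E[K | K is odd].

7

P(K is odd) = 1/2.
Σ over the event: 3·1/16 + 5·1/8 + 7·1/8 + 9·1/8 + 11·1/16 = 7/2.
E[K | K is odd] = (7/2) / (1/2) = 7.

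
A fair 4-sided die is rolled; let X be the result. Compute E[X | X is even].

3

Given X is even, X is equally likely to be any of {2, 4}.
E[X | X is even] = (2 + 4) / 2 = 3.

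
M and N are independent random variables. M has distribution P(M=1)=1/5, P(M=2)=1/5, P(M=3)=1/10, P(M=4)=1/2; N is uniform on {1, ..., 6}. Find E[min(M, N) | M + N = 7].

P(M + N = 7) = 1/6.
Summing min(M,N)·P(x,y) over outcomes with M + N = 7 gives 2/5.
E[min(M, N) | M + N = 7] = (2/5) / (1/6) = 12/5.

12/5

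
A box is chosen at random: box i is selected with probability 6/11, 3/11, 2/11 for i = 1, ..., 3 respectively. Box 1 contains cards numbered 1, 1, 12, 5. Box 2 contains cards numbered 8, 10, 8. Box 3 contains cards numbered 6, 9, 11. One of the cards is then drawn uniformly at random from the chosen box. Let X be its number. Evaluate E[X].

431/66

E[X | box 1] = (1+1+12+5)/4 = 19/4.
E[X | box 2] = (8+10+8)/3 = 26/3.
E[X | box 3] = (6+9+11)/3 = 26/3.
By the law of total expectation,
E[X] = (6/11)·(19/4) + (3/11)·(26/3) + (2/11)·(26/3) = 431/66.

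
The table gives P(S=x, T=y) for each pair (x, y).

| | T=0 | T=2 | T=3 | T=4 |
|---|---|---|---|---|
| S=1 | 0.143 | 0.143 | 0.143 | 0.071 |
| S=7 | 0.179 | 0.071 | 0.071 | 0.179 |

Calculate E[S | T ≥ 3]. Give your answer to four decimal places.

P(T ≥ 3) = 0.464.
Summing S·P(S=x,T=y) over the conditioning event gives 1.964.
E[S | T ≥ 3] = (1.964) / (0.464) = 4.2328.

4.2328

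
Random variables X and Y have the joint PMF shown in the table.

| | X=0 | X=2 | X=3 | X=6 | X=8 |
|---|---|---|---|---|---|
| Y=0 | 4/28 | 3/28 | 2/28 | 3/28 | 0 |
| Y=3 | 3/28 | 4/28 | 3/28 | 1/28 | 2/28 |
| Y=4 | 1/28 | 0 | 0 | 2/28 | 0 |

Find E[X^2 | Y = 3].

P(Y = 3) = 13/28.
Σ X^2·P over the event = 0·(3/28) + 4·(4/28) + 9·(3/28) + 36·(1/28) + 64·(2/28) = 207/28.
E[X^2 | Y = 3] = (207/28) / (13/28) = 207/13.

207/13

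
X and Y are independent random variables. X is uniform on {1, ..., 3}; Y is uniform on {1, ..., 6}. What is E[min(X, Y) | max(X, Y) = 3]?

9/5

Outcomes with max(X, Y) = 3: (1,3), (2,3), (3,1), (3,2), (3,3), each with probability 1/18.
E[min(X, Y) | max(X, Y) = 3] = (1 + 2 + 1 + 2 + 3) / 5 = 9/5.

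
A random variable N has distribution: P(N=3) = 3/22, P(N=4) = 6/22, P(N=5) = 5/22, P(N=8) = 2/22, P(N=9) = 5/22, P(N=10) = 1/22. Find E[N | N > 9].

10

P(N > 9) = 1/22.
Σ over the event: 10·1/22 = 5/11.
E[N | N > 9] = (5/11) / (1/22) = 10.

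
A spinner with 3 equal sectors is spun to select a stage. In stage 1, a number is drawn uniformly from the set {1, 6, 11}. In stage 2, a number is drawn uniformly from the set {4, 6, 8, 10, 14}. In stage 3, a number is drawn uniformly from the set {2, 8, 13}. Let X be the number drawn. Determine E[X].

331/45

E[X | stage 1] = (1+6+11)/3 = 6.
E[X | stage 2] = (4+6+8+10+14)/5 = 42/5.
E[X | stage 3] = (2+8+13)/3 = 23/3.
By the law of total expectation,
E[X] = (1/3)·(6) + (1/3)·(42/5) + (1/3)·(23/3) = 331/45.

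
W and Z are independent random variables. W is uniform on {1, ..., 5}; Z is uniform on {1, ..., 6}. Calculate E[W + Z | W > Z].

P(W > Z) = 1/3.
Summing (W+Z)·P(x,y) over outcomes with W > Z gives 2.
E[W + Z | W > Z] = (2) / (1/3) = 6.

6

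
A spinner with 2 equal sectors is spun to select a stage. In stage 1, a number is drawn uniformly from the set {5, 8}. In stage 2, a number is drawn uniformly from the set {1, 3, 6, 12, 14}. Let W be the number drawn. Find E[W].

137/20

E[W | stage 1] = (5+8)/2 = 13/2.
E[W | stage 2] = (1+3+6+12+14)/5 = 36/5.
By the law of total expectation,
E[W] = (1/2)·(13/2) + (1/2)·(36/5) = 137/20.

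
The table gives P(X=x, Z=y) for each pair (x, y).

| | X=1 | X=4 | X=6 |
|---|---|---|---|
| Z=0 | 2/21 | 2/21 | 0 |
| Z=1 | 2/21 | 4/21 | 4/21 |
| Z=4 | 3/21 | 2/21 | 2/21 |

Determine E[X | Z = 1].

21/5

P(Z = 1) = 10/21.
Summing X·P(X=x,Z=y) over the conditioning event gives 2.
E[X | Z = 1] = (2) / (10/21) = 21/5.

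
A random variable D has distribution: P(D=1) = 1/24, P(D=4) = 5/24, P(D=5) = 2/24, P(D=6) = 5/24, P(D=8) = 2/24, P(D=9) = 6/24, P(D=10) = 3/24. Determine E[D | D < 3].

P(D < 3) = 1/24.
Σ over the event: 1·1/24 = 1/24.
E[D | D < 3] = (1/24) / (1/24) = 1.

1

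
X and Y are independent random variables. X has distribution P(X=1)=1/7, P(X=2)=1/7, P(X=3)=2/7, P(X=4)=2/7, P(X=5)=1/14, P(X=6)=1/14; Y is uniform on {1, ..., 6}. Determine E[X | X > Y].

P(X > Y) = 31/84.
Summing X·P(x,y) over outcomes with X > Y gives 3/2.
E[X | X > Y] = (3/2) / (31/84) = 126/31.

126/31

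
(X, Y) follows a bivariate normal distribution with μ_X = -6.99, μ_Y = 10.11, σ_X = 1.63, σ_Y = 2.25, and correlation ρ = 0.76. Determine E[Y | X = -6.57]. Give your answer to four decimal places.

10.5506

The regression of Y on X has slope ρ·σ_Y/σ_X and passes through (μ_X, μ_Y).
E[Y | X=-6.57] = 10.11 + (0.76)·(2.25/1.63)·(-6.57 − (-6.99)) = 10.11 + (1.0491)·(0.42) = 10.5506.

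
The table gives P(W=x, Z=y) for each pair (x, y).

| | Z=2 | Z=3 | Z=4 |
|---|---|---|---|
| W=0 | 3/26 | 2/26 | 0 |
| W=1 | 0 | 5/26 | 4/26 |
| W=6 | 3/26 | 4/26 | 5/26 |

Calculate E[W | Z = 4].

P(Z = 4) = 9/26.
Summing W·P(W=x,Z=y) over the conditioning event gives 17/13.
E[W | Z = 4] = (17/13) / (9/26) = 34/9.

34/9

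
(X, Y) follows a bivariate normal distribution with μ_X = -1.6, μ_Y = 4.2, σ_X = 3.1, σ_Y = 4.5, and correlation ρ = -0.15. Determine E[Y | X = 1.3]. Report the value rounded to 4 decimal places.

For a bivariate normal, E[Y | X=x] = μ_Y + ρ·(σ_Y/σ_X)·(x − μ_X).
E[Y | X=1.3] = 4.2 + (-0.15)·(4.5/3.1)·(1.3 − (-1.6)) = 4.2 + (-0.217742)·(2.9) = 3.5685.

3.5685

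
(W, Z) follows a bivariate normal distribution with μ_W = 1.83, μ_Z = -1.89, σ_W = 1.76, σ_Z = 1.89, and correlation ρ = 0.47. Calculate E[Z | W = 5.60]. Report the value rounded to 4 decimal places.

For a bivariate normal, E[Z | W=x] = μ_Z + ρ·(σ_Z/σ_W)·(x − μ_W).
E[Z | W=5.60] = -1.89 + (0.47)·(1.89/1.76)·(5.60 − (1.83)) = -1.89 + (0.50472)·(3.77) = 0.0128.

0.0128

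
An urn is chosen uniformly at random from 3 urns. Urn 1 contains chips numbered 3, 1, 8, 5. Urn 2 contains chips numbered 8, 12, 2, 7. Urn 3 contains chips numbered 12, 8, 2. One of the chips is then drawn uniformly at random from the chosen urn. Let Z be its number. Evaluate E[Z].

E[Z | urn 1] = (3+1+8+5)/4 = 17/4.
E[Z | urn 2] = (8+12+2+7)/4 = 29/4.
E[Z | urn 3] = (12+8+2)/3 = 22/3.
E[Z] = (1/3)·(17/4) + (1/3)·(29/4) + (1/3)·(22/3) = 113/18.

113/18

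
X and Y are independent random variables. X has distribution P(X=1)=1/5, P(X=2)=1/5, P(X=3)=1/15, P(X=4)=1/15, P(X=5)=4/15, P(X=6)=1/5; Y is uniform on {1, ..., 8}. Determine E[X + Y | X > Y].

97/13

P(X > Y) = 13/40.
Summing (X+Y)·P(x,y) over outcomes with X > Y gives 97/40.
E[X + Y | X > Y] = (97/40) / (13/40) = 97/13.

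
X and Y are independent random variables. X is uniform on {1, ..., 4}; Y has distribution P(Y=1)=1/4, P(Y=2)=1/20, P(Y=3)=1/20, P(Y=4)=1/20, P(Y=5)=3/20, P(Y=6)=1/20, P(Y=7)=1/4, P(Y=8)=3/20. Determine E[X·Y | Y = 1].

5/2

P(Y = 1) = 1/4.
Summing XY·P(x,y) over outcomes with Y = 1 gives 5/8.
E[X·Y | Y = 1] = (5/8) / (1/4) = 5/2.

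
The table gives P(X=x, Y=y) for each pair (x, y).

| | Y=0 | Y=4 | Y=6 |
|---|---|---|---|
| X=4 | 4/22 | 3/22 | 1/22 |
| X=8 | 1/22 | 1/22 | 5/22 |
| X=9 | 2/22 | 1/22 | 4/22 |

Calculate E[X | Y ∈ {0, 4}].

71/12

P(Y ∈ {0, 4}) = 6/11.
Σ X·P over the event = 4·(4/22) + 4·(3/22) + 8·(1/22) + 8·(1/22) + 9·(2/22) + 9·(1/22) = 71/22.
E[X | Y ∈ {0, 4}] = (71/22) / (6/11) = 71/12.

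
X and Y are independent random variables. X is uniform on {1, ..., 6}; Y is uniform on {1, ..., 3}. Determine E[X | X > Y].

P(X > Y) = 2/3.
Summing X·P(x,y) over outcomes with X > Y gives 53/18.
E[X | X > Y] = (53/18) / (2/3) = 53/12.

53/12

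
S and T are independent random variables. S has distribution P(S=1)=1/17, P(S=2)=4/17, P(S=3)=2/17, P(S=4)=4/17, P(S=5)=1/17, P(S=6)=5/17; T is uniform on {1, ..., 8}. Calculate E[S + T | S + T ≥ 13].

148/11

P(S + T ≥ 13) = 11/136.
Summing (S+T)·P(x,y) over outcomes with S + T ≥ 13 gives 37/34.
E[S + T | S + T ≥ 13] = (37/34) / (11/136) = 148/11.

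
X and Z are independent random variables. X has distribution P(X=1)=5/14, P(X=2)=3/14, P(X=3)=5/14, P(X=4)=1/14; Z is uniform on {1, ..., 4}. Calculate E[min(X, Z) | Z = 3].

P(Z = 3) = 1/4.
Summing min(X,Z)·P(x,y) over outcomes with Z = 3 gives 29/56.
E[min(X, Z) | Z = 3] = (29/56) / (1/4) = 29/14.

29/14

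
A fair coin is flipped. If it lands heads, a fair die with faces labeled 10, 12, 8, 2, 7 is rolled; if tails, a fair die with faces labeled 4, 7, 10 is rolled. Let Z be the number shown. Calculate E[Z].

37/5

E[Z | heads] = (10+12+8+2+7)/5 = 39/5.
E[Z | tails] = (4+7+10)/3 = 7.
By the law of total expectation,
E[Z] = (1/2)·(39/5) + (1/2)·(7) = 37/5.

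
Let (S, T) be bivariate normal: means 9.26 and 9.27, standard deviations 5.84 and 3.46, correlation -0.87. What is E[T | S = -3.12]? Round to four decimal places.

15.6512

For a bivariate normal, E[T | S=x] = μ_T + ρ·(σ_T/σ_S)·(x − μ_S).
E[T | S=-3.12] = 9.27 + (-0.87)·(3.46/5.84)·(-3.12 − (9.26)) = 9.27 + (-0.515445)·(-12.38) = 15.6512.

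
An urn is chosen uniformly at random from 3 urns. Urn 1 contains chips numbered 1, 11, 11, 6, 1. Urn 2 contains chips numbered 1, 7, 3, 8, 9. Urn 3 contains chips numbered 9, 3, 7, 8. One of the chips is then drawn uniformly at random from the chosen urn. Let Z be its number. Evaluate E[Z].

E[Z | urn 1] = (1+11+11+6+1)/5 = 6.
E[Z | urn 2] = (1+7+3+8+9)/5 = 28/5.
E[Z | urn 3] = (9+3+7+8)/4 = 27/4.
By the law of total expectation,
E[Z] = (1/3)·(6) + (1/3)·(28/5) + (1/3)·(27/4) = 367/60.

367/60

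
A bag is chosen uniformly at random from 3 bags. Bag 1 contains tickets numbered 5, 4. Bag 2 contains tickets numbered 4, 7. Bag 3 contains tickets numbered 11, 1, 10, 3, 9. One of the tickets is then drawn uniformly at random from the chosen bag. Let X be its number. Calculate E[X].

E[X | bag 1] = (5+4)/2 = 9/2.
E[X | bag 2] = (4+7)/2 = 11/2.
E[X | bag 3] = (11+1+10+3+9)/5 = 34/5.
E[X] = (1/3)·(9/2) + (1/3)·(11/2) + (1/3)·(34/5) = 28/5.

28/5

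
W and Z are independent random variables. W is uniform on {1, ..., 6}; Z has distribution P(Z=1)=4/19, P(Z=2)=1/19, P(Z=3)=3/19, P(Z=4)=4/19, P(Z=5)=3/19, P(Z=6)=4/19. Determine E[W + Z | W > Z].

P(W > Z) = 22/57.
Summing (W+Z)·P(x,y) over outcomes with W > Z gives 307/114.
E[W + Z | W > Z] = (307/114) / (22/57) = 307/44.

307/44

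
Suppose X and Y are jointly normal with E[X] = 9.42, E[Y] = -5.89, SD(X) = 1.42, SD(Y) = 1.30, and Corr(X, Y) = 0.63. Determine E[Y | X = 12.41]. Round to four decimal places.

E[Y | X=x] = μ_Y + ρ(σ_Y/σ_X)(x − μ_X) for jointly normal variables.
E[Y | X=12.41] = -5.89 + (0.63)·(1.30/1.42)·(12.41 − (9.42)) = -5.89 + (0.57676)·(2.99) = -4.1655.

-4.1655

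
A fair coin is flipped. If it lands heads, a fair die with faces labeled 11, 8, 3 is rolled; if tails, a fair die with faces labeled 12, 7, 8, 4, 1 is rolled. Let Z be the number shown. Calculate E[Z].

103/15

E[Z | heads] = (11+8+3)/3 = 22/3.
E[Z | tails] = (12+7+8+4+1)/5 = 32/5.
E[Z] = (1/2)·(22/3) + (1/2)·(32/5) = 103/15.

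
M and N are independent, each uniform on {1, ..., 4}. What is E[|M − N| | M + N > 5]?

1

Outcomes with M + N > 5: (2,4), (3,3), (3,4), (4,2), (4,3), (4,4), each with probability 1/16.
E[|M − N| | M + N > 5] = (2 + 0 + 1 + 2 + 1 + 0) / 6 = 1.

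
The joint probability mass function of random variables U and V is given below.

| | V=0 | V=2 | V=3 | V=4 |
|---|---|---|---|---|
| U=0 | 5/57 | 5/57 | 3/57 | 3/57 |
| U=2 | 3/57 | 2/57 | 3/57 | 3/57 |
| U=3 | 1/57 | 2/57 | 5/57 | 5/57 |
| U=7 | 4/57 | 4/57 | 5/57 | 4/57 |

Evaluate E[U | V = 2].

P(V = 2) = 13/57.
Σ U·P over the event = 0·(5/57) + 2·(2/57) + 3·(2/57) + 7·(4/57) = 2/3.
E[U | V = 2] = (2/3) / (13/57) = 38/13.

38/13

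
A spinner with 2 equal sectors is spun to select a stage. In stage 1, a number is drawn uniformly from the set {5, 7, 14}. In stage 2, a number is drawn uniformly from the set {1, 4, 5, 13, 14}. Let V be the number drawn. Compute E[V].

E[V | stage 1] = (5+7+14)/3 = 26/3.
E[V | stage 2] = (1+4+5+13+14)/5 = 37/5.
E[V] = (1/2)·(26/3) + (1/2)·(37/5) = 241/30.

241/30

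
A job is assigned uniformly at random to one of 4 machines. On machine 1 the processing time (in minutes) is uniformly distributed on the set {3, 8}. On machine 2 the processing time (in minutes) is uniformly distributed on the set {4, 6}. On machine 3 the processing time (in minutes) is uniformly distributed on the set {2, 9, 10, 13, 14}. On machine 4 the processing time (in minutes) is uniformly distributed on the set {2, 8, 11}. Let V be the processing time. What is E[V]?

E[V | machine 1] = (3+8)/2 = 11/2.
E[V | machine 2] = (4+6)/2 = 5.
E[V | machine 3] = (2+9+10+13+14)/5 = 48/5.
E[V | machine 4] = (2+8+11)/3 = 7.
E[V] = (1/4)·(11/2) + (1/4)·(5) + (1/4)·(48/5) + (1/4)·(7) = 271/40.

271/40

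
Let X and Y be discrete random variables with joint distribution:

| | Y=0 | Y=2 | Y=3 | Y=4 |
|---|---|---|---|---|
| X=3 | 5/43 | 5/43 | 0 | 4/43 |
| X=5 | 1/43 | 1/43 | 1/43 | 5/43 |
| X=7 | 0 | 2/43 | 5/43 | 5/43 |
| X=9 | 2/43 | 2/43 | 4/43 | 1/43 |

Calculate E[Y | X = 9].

P(X = 9) = 9/43.
Summing Y·P(X=x,Y=y) over the conditioning event gives 20/43.
E[Y | X = 9] = (20/43) / (9/43) = 20/9.

20/9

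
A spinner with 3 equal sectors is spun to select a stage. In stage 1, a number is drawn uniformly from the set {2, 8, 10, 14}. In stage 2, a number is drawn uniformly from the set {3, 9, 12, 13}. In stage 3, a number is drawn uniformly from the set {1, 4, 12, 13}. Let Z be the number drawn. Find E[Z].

E[Z | stage 1] = (2+8+10+14)/4 = 17/2.
E[Z | stage 2] = (3+9+12+13)/4 = 37/4.
E[Z | stage 3] = (1+4+12+13)/4 = 15/2.
E[Z] = (1/3)·(17/2) + (1/3)·(37/4) + (1/3)·(15/2) = 101/12.

101/12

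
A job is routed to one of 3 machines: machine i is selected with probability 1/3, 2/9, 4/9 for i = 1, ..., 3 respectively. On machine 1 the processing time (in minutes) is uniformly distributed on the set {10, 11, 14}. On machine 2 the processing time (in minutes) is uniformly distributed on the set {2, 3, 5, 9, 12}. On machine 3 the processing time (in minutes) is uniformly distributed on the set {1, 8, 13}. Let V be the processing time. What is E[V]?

E[V | machine 1] = (10+11+14)/3 = 35/3.
E[V | machine 2] = (2+3+5+9+12)/5 = 31/5.
E[V | machine 3] = (1+8+13)/3 = 22/3.
E[V] = (1/3)·(35/3) + (2/9)·(31/5) + (4/9)·(22/3) = 1151/135.

1151/135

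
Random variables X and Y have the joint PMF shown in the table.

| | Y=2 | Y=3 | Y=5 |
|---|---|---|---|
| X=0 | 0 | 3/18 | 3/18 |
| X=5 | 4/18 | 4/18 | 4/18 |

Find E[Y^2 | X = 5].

P(X = 5) = 2/3.
Σ Y^2·P over the event = 4·(4/18) + 9·(4/18) + 25·(4/18) = 76/9.
E[Y^2 | X = 5] = (76/9) / (2/3) = 38/3.

38/3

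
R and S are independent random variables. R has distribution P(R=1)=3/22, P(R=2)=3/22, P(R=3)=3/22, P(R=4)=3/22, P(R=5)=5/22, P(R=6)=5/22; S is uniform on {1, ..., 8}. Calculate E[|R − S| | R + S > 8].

P(R + S > 8) = 85/176.
Summing |R−S|·P(x,y) over outcomes with R + S > 8 gives 25/22.
E[|R − S| | R + S > 8] = (25/22) / (85/176) = 40/17.

40/17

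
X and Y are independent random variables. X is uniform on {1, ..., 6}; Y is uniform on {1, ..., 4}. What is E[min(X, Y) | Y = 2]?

P(Y = 2) = 1/4.
Summing min(X,Y)·P(x,y) over outcomes with Y = 2 gives 11/24.
E[min(X, Y) | Y = 2] = (11/24) / (1/4) = 11/6.

11/6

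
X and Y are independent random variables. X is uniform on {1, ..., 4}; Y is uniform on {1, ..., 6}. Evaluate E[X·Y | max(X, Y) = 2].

P(max(X, Y) = 2) = 1/8.
Summing XY·P(x,y) over outcomes with max(X, Y) = 2 gives 1/3.
E[X·Y | max(X, Y) = 2] = (1/3) / (1/8) = 8/3.

8/3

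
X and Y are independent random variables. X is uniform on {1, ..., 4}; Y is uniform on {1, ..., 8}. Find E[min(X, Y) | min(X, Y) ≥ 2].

P(min(X, Y) ≥ 2) = 21/32.
Summing min(X,Y)·P(x,y) over outcomes with min(X, Y) ≥ 2 gives 59/32.
E[min(X, Y) | min(X, Y) ≥ 2] = (59/32) / (21/32) = 59/21.

59/21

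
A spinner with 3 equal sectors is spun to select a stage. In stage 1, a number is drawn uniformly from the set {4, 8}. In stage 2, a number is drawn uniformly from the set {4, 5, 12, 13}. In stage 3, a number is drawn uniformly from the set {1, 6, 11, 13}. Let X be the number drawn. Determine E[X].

E[X | stage 1] = (4+8)/2 = 6.
E[X | stage 2] = (4+5+12+13)/4 = 17/2.
E[X | stage 3] = (1+6+11+13)/4 = 31/4.
By the law of total expectation,
E[X] = (1/3)·(6) + (1/3)·(17/2) + (1/3)·(31/4) = 89/12.

89/12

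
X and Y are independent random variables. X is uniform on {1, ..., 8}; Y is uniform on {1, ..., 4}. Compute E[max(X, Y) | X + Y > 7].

46/7

P(X + Y > 7) = 7/16.
Summing max(X,Y)·P(x,y) over outcomes with X + Y > 7 gives 23/8.
E[max(X, Y) | X + Y > 7] = (23/8) / (7/16) = 46/7.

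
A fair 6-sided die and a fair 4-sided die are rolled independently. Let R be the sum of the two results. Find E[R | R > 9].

10

P(R > 9) = 1/24.
Σ over the event: 10·1/24 = 5/12.
E[R | R > 9] = (5/12) / (1/24) = 10.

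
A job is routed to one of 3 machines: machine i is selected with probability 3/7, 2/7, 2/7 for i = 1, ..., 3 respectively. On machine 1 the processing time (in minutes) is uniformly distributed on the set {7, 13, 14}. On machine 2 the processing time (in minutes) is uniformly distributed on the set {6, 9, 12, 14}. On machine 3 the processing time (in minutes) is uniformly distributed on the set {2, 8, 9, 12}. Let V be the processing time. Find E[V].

10

E[V | machine 1] = (7+13+14)/3 = 34/3.
E[V | machine 2] = (6+9+12+14)/4 = 41/4.
E[V | machine 3] = (2+8+9+12)/4 = 31/4.
By the law of total expectation,
E[V] = (3/7)·(34/3) + (2/7)·(41/4) + (2/7)·(31/4) = 10.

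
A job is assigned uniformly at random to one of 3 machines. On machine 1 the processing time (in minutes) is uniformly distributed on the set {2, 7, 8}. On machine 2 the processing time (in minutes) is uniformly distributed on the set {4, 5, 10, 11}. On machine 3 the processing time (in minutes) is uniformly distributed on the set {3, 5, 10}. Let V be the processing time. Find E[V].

115/18

E[V | machine 1] = (2+7+8)/3 = 17/3.
E[V | machine 2] = (4+5+10+11)/4 = 15/2.
E[V | machine 3] = (3+5+10)/3 = 6.
By the law of total expectation,
E[V] = (1/3)·(17/3) + (1/3)·(15/2) + (1/3)·(6) = 115/18.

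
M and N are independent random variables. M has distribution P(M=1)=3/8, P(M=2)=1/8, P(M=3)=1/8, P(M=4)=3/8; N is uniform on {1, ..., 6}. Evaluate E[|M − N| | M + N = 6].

P(M + N = 6) = 1/6.
Summing |M−N|·P(x,y) over outcomes with M + N = 6 gives 5/12.
E[|M − N| | M + N = 6] = (5/12) / (1/6) = 5/2.

5/2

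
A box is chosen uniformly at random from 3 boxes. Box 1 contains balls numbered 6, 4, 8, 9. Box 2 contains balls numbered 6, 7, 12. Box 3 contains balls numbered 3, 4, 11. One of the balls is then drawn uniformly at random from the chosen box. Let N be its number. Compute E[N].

E[N | box 1] = (6+4+8+9)/4 = 27/4.
E[N | box 2] = (6+7+12)/3 = 25/3.
E[N | box 3] = (3+4+11)/3 = 6.
E[N] = (1/3)·(27/4) + (1/3)·(25/3) + (1/3)·(6) = 253/36.

253/36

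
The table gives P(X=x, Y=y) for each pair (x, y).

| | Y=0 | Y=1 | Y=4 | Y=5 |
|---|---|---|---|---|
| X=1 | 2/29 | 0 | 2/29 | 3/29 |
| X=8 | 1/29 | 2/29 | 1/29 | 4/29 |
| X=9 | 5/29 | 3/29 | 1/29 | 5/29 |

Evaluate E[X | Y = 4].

19/4

P(Y = 4) = 4/29.
Σ X·P over the event = 1·(2/29) + 8·(1/29) + 9·(1/29) = 19/29.
E[X | Y = 4] = (19/29) / (4/29) = 19/4.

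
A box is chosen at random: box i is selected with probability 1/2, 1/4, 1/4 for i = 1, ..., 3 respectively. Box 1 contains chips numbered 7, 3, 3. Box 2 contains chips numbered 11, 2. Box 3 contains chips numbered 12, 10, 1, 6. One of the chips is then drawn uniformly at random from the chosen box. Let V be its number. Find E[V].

269/48

E[V | box 1] = (7+3+3)/3 = 13/3.
E[V | box 2] = (11+2)/2 = 13/2.
E[V | box 3] = (12+10+1+6)/4 = 29/4.
E[V] = (1/2)·(13/3) + (1/4)·(13/2) + (1/4)·(29/4) = 269/48.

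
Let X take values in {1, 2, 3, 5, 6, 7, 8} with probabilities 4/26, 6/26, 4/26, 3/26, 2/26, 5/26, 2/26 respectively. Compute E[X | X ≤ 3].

2

P(X ≤ 3) = 7/13.
Σ over the event: 1·2/13 + 2·3/13 + 3·2/13 = 14/13.
E[X | X ≤ 3] = (14/13) / (7/13) = 2.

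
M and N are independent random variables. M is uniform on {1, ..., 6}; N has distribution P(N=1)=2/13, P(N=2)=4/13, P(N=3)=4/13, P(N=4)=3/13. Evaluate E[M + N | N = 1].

P(N = 1) = 2/13.
Summing (M+N)·P(x,y) over outcomes with N = 1 gives 9/13.
E[M + N | N = 1] = (9/13) / (2/13) = 9/2.

9/2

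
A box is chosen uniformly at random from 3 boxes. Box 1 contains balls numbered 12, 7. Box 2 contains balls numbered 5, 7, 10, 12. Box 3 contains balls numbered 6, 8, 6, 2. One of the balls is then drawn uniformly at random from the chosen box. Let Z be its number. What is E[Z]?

47/6

E[Z | box 1] = (12+7)/2 = 19/2.
E[Z | box 2] = (5+7+10+12)/4 = 17/2.
E[Z | box 3] = (6+8+6+2)/4 = 11/2.
By the law of total expectation,
E[Z] = (1/3)·(19/2) + (1/3)·(17/2) + (1/3)·(11/2) = 47/6.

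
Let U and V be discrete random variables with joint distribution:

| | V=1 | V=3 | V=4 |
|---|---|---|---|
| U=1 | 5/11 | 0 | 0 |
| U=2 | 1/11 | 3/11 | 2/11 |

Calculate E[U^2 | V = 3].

4

P(V = 3) = 3/11.
Σ U^2·P over the event = 4·(3/11) = 12/11.
E[U^2 | V = 3] = (12/11) / (3/11) = 4.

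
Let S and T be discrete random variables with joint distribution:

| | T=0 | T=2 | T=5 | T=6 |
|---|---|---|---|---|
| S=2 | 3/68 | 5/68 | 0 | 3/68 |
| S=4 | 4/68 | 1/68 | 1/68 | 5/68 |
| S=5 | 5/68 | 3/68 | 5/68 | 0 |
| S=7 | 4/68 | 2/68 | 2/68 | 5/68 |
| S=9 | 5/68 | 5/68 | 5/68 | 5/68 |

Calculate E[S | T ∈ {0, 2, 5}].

P(T ∈ {0, 2, 5}) = 25/34.
Summing S·P(S=x,T=y) over the conditioning event gives 74/17.
E[S | T ∈ {0, 2, 5}] = (74/17) / (25/34) = 148/25.

148/25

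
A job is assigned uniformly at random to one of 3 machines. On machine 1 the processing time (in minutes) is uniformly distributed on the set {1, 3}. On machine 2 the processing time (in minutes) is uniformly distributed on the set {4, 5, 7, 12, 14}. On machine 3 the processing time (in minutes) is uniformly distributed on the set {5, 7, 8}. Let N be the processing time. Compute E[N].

E[N | machine 1] = (1+3)/2 = 2.
E[N | machine 2] = (4+5+7+12+14)/5 = 42/5.
E[N | machine 3] = (5+7+8)/3 = 20/3.
E[N] = (1/3)·(2) + (1/3)·(42/5) + (1/3)·(20/3) = 256/45.

256/45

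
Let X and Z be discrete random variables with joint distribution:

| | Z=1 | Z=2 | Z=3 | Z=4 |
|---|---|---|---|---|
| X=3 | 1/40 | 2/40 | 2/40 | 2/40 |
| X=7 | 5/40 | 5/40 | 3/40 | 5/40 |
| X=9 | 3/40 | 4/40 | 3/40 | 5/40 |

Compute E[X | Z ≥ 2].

P(Z ≥ 2) = 31/40.
Summing X·P(X=x,Z=y) over the conditioning event gives 217/40.
E[X | Z ≥ 2] = (217/40) / (31/40) = 7.

7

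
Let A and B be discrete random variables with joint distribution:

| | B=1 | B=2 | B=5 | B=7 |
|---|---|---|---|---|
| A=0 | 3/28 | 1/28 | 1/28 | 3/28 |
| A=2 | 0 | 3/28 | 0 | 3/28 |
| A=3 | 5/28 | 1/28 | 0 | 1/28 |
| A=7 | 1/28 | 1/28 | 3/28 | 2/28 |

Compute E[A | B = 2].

P(B = 2) = 3/14.
Σ A·P over the event = 0·(1/28) + 2·(3/28) + 3·(1/28) + 7·(1/28) = 4/7.
E[A | B = 2] = (4/7) / (3/14) = 8/3.

8/3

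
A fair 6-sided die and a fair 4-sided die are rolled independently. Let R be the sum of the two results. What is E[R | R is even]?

P(R is even) = 1/2.
Σ over the event: 2·1/24 + 4·1/8 + 6·1/6 + 8·1/8 + 10·1/24 = 3.
E[R | R is even] = (3) / (1/2) = 6.

6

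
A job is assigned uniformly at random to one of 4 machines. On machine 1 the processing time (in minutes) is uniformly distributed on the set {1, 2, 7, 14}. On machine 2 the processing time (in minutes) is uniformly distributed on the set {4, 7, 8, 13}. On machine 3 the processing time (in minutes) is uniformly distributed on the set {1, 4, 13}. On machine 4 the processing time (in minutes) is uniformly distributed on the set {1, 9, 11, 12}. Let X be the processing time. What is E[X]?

E[X | machine 1] = (1+2+7+14)/4 = 6.
E[X | machine 2] = (4+7+8+13)/4 = 8.
E[X | machine 3] = (1+4+13)/3 = 6.
E[X | machine 4] = (1+9+11+12)/4 = 33/4.
By the law of total expectation,
E[X] = (1/4)·(6) + (1/4)·(8) + (1/4)·(6) + (1/4)·(33/4) = 113/16.

113/16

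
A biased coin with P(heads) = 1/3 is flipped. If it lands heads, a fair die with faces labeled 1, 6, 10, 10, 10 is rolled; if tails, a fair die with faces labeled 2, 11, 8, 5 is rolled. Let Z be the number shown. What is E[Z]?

34/5

E[Z | heads] = (1+6+10+10+10)/5 = 37/5.
E[Z | tails] = (2+11+8+5)/4 = 13/2.
E[Z] = (1/3)·(37/5) + (2/3)·(13/2) = 34/5.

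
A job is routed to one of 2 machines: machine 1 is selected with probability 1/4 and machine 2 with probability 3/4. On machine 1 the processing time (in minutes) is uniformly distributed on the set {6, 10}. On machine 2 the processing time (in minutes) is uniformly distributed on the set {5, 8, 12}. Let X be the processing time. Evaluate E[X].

E[X | machine 1] = (6+10)/2 = 8.
E[X | machine 2] = (5+8+12)/3 = 25/3.
By the law of total expectation,
E[X] = (1/4)·(8) + (3/4)·(25/3) = 33/4.

33/4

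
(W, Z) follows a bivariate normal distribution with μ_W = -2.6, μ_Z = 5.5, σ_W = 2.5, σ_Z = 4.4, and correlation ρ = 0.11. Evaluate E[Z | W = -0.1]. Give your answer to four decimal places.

For a bivariate normal, E[Z | W=x] = μ_Z + ρ·(σ_Z/σ_W)·(x − μ_W).
E[Z | W=-0.1] = 5.5 + (0.11)·(4.4/2.5)·(-0.1 − (-2.6)) = 5.5 + (0.1936)·(2.5) = 5.9840.

5.9840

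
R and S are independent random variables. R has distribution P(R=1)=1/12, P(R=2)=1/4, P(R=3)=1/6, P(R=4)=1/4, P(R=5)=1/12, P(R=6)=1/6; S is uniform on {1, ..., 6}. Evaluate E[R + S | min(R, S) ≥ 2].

85/11

P(min(R, S) ≥ 2) = 55/72.
Summing (R+S)·P(x,y) over outcomes with min(R, S) ≥ 2 gives 425/72.
E[R + S | min(R, S) ≥ 2] = (425/72) / (55/72) = 85/11.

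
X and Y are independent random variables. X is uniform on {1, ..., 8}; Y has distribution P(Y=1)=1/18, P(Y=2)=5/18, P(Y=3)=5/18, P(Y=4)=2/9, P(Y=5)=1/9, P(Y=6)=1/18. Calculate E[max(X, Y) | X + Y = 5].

P(X + Y = 5) = 5/48.
Summing max(X,Y)·P(x,y) over outcomes with X + Y = 5 gives 25/72.
E[max(X, Y) | X + Y = 5] = (25/72) / (5/48) = 10/3.

10/3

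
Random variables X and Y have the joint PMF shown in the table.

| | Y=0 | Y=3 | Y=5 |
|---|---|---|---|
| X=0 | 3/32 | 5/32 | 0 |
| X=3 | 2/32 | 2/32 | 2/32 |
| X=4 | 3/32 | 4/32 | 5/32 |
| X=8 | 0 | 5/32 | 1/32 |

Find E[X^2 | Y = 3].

P(Y = 3) = 1/2.
Summing X^2·P(X=x,Y=y) over the conditioning event gives 201/16.
E[X^2 | Y = 3] = (201/16) / (1/2) = 201/8.

201/8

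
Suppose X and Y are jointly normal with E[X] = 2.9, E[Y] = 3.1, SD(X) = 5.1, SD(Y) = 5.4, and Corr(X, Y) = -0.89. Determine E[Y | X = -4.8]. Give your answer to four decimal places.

E[Y | X=x] = μ_Y + ρ(σ_Y/σ_X)(x − μ_X) for jointly normal variables.
E[Y | X=-4.8] = 3.1 + (-0.89)·(5.4/5.1)·(-4.8 − (2.9)) = 3.1 + (-0.94235)·(-7.7) = 10.3561.

10.3561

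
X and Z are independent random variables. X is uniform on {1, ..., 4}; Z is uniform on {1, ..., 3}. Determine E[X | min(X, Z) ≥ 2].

3

Outcomes with min(X, Z) ≥ 2: (2,2), (2,3), (3,2), (3,3), (4,2), (4,3), each with probability 1/12.
E[X | min(X, Z) ≥ 2] = (2 + 2 + 3 + 3 + 4 + 4) / 6 = 3.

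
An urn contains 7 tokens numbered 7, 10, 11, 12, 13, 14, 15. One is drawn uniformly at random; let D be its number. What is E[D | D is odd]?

23/2

P(D is odd) = 4/7.
Σ over the event: 7·1/7 + 11·1/7 + 13·1/7 + 15·1/7 = 46/7.
E[D | D is odd] = (46/7) / (4/7) = 23/2.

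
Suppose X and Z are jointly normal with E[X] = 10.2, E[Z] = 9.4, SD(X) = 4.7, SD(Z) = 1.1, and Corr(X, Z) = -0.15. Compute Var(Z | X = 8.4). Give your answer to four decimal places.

For a bivariate normal, Var(Z | X=x) = σ_Z²(1 − ρ²).
Var(Z | X=8.4) = (1.1)²·(1 − (-0.15)²) = 1.21·0.9775 = 1.1828.

1.1828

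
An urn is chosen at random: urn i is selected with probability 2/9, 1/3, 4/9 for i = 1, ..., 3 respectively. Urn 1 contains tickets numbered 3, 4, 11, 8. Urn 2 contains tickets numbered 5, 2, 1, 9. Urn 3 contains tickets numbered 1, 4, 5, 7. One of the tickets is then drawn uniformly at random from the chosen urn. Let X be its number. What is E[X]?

E[X | urn 1] = (3+4+11+8)/4 = 13/2.
E[X | urn 2] = (5+2+1+9)/4 = 17/4.
E[X | urn 3] = (1+4+5+7)/4 = 17/4.
E[X] = (2/9)·(13/2) + (1/3)·(17/4) + (4/9)·(17/4) = 19/4.

19/4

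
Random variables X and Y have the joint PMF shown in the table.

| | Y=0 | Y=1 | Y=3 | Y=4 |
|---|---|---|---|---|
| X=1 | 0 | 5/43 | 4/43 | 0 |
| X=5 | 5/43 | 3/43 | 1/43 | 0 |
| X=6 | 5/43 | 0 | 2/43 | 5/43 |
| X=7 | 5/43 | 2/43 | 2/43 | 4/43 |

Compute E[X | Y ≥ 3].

31/6

P(Y ≥ 3) = 18/43.
Σ X·P over the event = 1·(4/43) + 5·(1/43) + 6·(2/43) + 6·(5/43) + 7·(2/43) + 7·(4/43) = 93/43.
E[X | Y ≥ 3] = (93/43) / (18/43) = 31/6.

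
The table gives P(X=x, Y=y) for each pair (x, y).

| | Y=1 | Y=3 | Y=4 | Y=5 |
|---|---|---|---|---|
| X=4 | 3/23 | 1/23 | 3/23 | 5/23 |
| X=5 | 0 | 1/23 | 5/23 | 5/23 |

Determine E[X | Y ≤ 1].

P(Y ≤ 1) = 3/23.
Σ X·P over the event = 4·(3/23) = 12/23.
E[X | Y ≤ 1] = (12/23) / (3/23) = 4.

4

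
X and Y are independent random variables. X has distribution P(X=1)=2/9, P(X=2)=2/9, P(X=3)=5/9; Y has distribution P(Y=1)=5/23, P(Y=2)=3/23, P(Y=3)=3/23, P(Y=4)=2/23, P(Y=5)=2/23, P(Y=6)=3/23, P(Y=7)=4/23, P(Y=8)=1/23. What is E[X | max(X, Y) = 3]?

P(max(X, Y) = 3) = 67/207.
Summing X·P(x,y) over outcomes with max(X, Y) = 3 gives 61/69.
E[X | max(X, Y) = 3] = (61/69) / (67/207) = 183/67.

183/67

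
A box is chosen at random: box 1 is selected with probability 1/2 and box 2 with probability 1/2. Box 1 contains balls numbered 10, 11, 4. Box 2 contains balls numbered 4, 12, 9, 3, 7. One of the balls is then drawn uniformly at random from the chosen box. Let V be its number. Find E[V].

E[V | box 1] = (10+11+4)/3 = 25/3.
E[V | box 2] = (4+12+9+3+7)/5 = 7.
By the law of total expectation,
E[V] = (1/2)·(25/3) + (1/2)·(7) = 23/3.

23/3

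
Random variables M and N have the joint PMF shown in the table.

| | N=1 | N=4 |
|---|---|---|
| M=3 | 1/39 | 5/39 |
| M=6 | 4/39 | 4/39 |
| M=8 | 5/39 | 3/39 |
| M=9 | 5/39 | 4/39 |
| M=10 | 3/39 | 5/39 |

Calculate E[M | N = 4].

149/21

P(N = 4) = 7/13.
Σ M·P over the event = 3·(5/39) + 6·(4/39) + 8·(3/39) + 9·(4/39) + 10·(5/39) = 149/39.
E[M | N = 4] = (149/39) / (7/13) = 149/21.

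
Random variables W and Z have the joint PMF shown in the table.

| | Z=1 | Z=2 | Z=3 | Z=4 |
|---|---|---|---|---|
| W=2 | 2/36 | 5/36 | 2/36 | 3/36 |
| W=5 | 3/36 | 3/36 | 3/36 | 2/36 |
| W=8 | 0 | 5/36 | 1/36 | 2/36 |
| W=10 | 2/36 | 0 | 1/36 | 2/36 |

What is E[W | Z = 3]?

P(Z = 3) = 7/36.
Σ W·P over the event = 2·(2/36) + 5·(3/36) + 8·(1/36) + 10·(1/36) = 37/36.
E[W | Z = 3] = (37/36) / (7/36) = 37/7.

37/7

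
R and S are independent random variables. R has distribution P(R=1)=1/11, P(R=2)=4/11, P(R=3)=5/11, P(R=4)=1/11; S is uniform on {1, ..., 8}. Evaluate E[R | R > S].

50/17

P(R > S) = 17/88.
Summing R·P(x,y) over outcomes with R > S gives 25/44.
E[R | R > S] = (25/44) / (17/88) = 50/17.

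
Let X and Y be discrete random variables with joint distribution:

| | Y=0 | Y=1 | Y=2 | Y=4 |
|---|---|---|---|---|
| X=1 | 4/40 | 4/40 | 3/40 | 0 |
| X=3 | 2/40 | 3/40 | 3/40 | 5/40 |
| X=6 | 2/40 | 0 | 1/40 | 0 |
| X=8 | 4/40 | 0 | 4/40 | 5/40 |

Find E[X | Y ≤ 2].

39/10

P(Y ≤ 2) = 3/4.
Summing X·P(X=x,Y=y) over the conditioning event gives 117/40.
E[X | Y ≤ 2] = (117/40) / (3/4) = 39/10.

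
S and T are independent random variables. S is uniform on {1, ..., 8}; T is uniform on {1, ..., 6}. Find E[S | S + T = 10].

Outcomes with S + T = 10: (4,6), (5,5), (6,4), (7,3), (8,2), each with probability 1/48.
E[S | S + T = 10] = (4 + 5 + 6 + 7 + 8) / 5 = 6.

6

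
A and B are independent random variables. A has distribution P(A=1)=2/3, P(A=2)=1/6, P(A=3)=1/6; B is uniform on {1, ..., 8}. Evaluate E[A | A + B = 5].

P(A + B = 5) = 1/8.
Summing A·P(x,y) over outcomes with A + B = 5 gives 3/16.
E[A | A + B = 5] = (3/16) / (1/8) = 3/2.

3/2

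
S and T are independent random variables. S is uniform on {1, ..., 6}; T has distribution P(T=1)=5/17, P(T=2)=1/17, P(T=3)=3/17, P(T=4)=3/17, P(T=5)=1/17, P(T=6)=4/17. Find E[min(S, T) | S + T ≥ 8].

153/40

P(S + T ≥ 8) = 20/51.
Summing min(S,T)·P(x,y) over outcomes with S + T ≥ 8 gives 3/2.
E[min(S, T) | S + T ≥ 8] = (3/2) / (20/51) = 153/40.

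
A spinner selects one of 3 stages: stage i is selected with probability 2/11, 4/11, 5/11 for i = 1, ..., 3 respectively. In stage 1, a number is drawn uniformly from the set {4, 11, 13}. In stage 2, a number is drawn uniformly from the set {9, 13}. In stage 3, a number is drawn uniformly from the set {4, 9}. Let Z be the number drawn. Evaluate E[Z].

E[Z | stage 1] = (4+11+13)/3 = 28/3.
E[Z | stage 2] = (9+13)/2 = 11.
E[Z | stage 3] = (4+9)/2 = 13/2.
By the law of total expectation,
E[Z] = (2/11)·(28/3) + (4/11)·(11) + (5/11)·(13/2) = 571/66.

571/66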